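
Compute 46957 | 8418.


0b1011011101101101 | 0b10000011100010 = 0b1011011111101111 = 47087

47087


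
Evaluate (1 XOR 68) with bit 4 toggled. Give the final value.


Step 1: 1 ^ 68 = 69
Step 2: 69 ^ (1 << 4) = 69 ^ 16 = 85

85


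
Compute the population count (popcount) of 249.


0b11111001 has 6 set bits

6


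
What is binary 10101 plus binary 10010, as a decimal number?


10101 + 10010 = 100111 = 39

39


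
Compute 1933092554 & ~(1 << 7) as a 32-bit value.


1933092554 & ~(1 << 7) = 1933092426

1933092426


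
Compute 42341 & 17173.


0b1010010101100101 & 0b100001100010101 = 0b100000101 = 261

261


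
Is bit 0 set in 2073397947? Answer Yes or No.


0b1111011100101011000101010111011, bit 0 = 1. Yes

Yes


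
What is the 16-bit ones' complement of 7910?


7910 ^ 65535 = 57625

57625


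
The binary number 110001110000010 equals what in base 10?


110001110000010 in decimal = 25474

25474


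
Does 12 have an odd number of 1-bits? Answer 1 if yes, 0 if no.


0b1100 has 2 ones => parity 0

0


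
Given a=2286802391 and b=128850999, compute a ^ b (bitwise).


2286802391 ^ 128850999 = 2414070240

2414070240


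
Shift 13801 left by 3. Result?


0b11010111101001 << 3 = 0b11010111101001000 = 110408

110408


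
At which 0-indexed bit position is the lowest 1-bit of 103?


0b1100111. Lowest set bit at position 0

0


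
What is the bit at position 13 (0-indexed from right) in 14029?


0b11011011001101, position 13 = 1

1


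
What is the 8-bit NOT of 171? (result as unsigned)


~0b10101011 = 0b1010100 = 84 (8-bit unsigned)

84


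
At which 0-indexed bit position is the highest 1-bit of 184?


0b10111000. Highest set bit at position 7

7


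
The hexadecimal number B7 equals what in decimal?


B7 hex = 183 decimal

183


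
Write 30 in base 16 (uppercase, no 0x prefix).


30 = 1E hex

1E


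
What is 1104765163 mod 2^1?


1104765163 & 1 = 1

1


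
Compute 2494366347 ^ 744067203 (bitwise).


0b10010100101011010000001010001011 ^ 0b101100010110011001000010000011 = 0b10111000111101001001001000001000 = 3103035912

3103035912


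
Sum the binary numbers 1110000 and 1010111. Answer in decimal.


1110000 + 1010111 = 11000111 = 199

199


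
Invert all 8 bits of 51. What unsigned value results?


51 ^ 255 = 204

204


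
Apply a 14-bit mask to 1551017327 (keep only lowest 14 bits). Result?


1551017327 & 16383 = 9583

9583


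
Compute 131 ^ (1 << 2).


131 ^ (1 << 2) = 131 ^ 4 = 135

135


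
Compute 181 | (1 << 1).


181 | (1 << 1) = 181 | 2 = 183

183


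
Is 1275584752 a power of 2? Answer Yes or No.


0b1001100000001111110000011110000. Multiple bits set => No

No


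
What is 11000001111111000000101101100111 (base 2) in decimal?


11000001111111000000101101100111 in decimal = 3254520679

3254520679


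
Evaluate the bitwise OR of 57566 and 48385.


0b1110000011011110 | 0b1011110100000001 = 0b1111110111011111 = 64991

64991


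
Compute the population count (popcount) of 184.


0b10111000 has 4 set bits

4


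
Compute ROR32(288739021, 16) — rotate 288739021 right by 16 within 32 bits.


Rotate 0b10001001101011100111011001101 right by 16 (32-bit) = 0b11001110110011010001000100110101 = 3469545781

3469545781


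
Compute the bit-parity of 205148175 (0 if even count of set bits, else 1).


0b1100001110100101000000001111 has 12 ones => parity 0

0


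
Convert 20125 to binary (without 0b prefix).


20125 = 100111010011101 in binary

100111010011101


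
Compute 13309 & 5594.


0b11001111111101 & 0b1010111011010 = 0b1000111011000 = 4568

4568


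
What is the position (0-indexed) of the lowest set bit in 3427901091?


0b11001100010100011001111010100011. Lowest set bit at position 0

0


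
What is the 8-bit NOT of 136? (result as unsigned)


~0b10001000 = 0b1110111 = 119 (8-bit unsigned)

119


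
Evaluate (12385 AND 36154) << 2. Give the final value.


Step 1: 12385 & 36154 = 32
Step 2: 32 << 2 = 128

128


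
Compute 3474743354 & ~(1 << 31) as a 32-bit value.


3474743354 & ~(1 << 31) = 1327259706

1327259706


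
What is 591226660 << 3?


0b100011001111010110011100100100 << 3 = 0b100011001111010110011100100100000 = 4729813280

4729813280


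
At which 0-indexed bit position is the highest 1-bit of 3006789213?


0b10110011001101111111011001011101. Highest set bit at position 31

31


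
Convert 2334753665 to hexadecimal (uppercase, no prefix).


2334753665 = 8B298381 hex

8B298381


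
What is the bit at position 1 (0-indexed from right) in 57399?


0b1110000000110111, position 1 = 1

1


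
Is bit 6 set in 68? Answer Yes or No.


0b1000100, bit 6 = 1. Yes

Yes


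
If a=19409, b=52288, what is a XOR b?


19409 ^ 52288 = 34705

34705


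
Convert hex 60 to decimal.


60 hex = 96 decimal

96


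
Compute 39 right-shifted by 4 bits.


0b100111 >> 4 = 0b10 = 2

2


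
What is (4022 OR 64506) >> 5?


Step 1: 4022 | 64506 = 65534
Step 2: 65534 >> 5 = 2047

2047


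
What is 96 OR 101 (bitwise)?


0b1100000 | 0b1100101 = 0b1100101 = 101

101


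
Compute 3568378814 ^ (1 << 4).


3568378814 ^ (1 << 4) = 3568378814 ^ 16 = 3568378798

3568378798


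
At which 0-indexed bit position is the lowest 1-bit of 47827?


0b1011101011010011. Lowest set bit at position 0

0


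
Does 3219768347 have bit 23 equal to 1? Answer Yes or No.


0b10111111111010011100010000011011, bit 23 = 1. Yes

Yes


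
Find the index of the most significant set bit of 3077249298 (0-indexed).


0b10110111011010110001100100010010. Highest set bit at position 31

31


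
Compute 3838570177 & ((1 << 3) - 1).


3838570177 & 7 = 1

1


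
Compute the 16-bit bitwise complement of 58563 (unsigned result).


~0b1110010011000011 = 0b1101100111100 = 6972 (16-bit unsigned)

6972


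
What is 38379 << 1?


0b1001010111101011 << 1 = 0b10010101111010110 = 76758

76758


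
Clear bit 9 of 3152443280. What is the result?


3152443280 & ~(1 << 9) = 3152442768

3152442768


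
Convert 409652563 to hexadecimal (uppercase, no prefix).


409652563 = 186ACD53 hex

186ACD53


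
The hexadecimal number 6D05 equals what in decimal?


6D05 hex = 27909 decimal

27909


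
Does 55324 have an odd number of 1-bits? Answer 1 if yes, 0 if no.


0b1101100000011100 has 7 ones => parity 1

1


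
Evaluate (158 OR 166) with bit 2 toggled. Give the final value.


Step 1: 158 | 166 = 190
Step 2: 190 ^ (1 << 2) = 190 ^ 4 = 186

186


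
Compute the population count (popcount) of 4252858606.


0b11111101011111010111100011101110 has 23 set bits

23


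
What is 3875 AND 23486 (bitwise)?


0b111100100011 & 0b101101110111110 = 0b101100100010 = 2850

2850


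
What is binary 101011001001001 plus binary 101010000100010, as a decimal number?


101011001001001 + 101010000100010 = 1010101001101011 = 43627

43627


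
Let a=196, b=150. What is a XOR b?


196 ^ 150 = 82

82


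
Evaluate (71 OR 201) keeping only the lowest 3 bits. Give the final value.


Step 1: 71 | 201 = 207
Step 2: 207 & 7 = 7

7


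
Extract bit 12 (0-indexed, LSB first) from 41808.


0b1010001101010000, position 12 = 0

0


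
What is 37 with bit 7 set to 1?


37 | (1 << 7) = 37 | 128 = 165

165


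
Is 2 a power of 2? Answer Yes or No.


0b10. Only one bit set => Yes

Yes


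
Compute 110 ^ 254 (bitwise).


0b1101110 ^ 0b11111110 = 0b10010000 = 144

144


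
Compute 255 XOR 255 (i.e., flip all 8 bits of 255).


255 ^ 255 = 0

0


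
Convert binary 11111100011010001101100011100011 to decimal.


11111100011010001101100011100011 in decimal = 4234729699

4234729699


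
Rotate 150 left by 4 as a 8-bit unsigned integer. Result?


Rotate 0b10010110 left by 4 (8-bit) = 0b1101001 = 105

105


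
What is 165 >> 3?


0b10100101 >> 3 = 0b10100 = 20

20


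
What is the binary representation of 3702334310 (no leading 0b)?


3702334310 = 11011100101011010010001101100110 in binary

11011100101011010010001101100110


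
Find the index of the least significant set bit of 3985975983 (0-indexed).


0b11101101100101010010101010101111. Lowest set bit at position 0

0


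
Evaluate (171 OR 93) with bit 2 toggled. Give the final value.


Step 1: 171 | 93 = 255
Step 2: 255 ^ (1 << 2) = 255 ^ 4 = 251

251


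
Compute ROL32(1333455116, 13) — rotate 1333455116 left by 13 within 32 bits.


Rotate 0b1001111011110101110100100001100 left by 13 (32-bit) = 0b1011101001000011000100111101111 = 1562479087

1562479087


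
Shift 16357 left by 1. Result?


0b11111111100101 << 1 = 0b111111111001010 = 32714

32714


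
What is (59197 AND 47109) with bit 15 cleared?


Step 1: 59197 & 47109 = 40965
Step 2: 40965 & ~(1 << 15) = 8197

8197


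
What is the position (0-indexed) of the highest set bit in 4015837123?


0b11101111010111001100111111000011. Highest set bit at position 31

31


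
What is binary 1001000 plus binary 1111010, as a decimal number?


1001000 + 1111010 = 11000010 = 194

194


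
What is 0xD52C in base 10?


D52C hex = 54572 decimal

54572


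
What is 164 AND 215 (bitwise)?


0b10100100 & 0b11010111 = 0b10000100 = 132

132


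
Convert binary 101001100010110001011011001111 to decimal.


101001100010110001011011001111 in decimal = 696981199

696981199


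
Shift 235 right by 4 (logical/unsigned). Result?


0b11101011 >> 4 = 0b1110 = 14

14


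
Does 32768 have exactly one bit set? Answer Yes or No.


0b1000000000000000. Only one bit set => Yes

Yes


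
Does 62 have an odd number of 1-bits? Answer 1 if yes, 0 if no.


0b111110 has 5 ones => parity 1

1


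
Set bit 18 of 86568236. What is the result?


86568236 | (1 << 18) = 86568236 | 262144 = 86830380

86830380


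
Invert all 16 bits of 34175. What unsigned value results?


34175 ^ 65535 = 31360

31360


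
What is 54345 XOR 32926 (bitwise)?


0b1101010001001001 ^ 0b1000000010011110 = 0b101010011010111 = 21719

21719


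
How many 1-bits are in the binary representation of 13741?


0b11010110101101 has 9 set bits

9


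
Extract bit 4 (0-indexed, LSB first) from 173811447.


0b1010010111000010011011110111, position 4 = 1

1


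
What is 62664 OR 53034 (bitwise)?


0b1111010011001000 | 0b1100111100101010 = 0b1111111111101010 = 65514

65514


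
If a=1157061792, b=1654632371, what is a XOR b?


1157061792 ^ 1654632371 = 644412179

644412179


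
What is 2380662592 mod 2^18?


2380662592 & 262143 = 132928

132928


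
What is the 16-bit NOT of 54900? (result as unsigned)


~0b1101011001110100 = 0b10100110001011 = 10635 (16-bit unsigned)

10635


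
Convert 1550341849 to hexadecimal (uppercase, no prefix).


1550341849 = 5C6856D9 hex

5C6856D9


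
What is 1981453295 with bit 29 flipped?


1981453295 ^ (1 << 29) = 1981453295 ^ 536870912 = 1444582383

1444582383


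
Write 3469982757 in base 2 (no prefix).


3469982757 = 11001110110100111011110000100101 in binary

11001110110100111011110000100101


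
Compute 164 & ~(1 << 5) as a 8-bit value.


164 & ~(1 << 5) = 132

132


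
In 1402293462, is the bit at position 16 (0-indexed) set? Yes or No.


0b1010011100101010100110011010110, bit 16 = 1. Yes

Yes


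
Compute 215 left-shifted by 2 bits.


0b11010111 << 2 = 0b1101011100 = 860

860


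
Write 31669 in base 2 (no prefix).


31669 = 111101110110101 in binary

111101110110101


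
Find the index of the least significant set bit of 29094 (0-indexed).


0b111000110100110. Lowest set bit at position 1

1


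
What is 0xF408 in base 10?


F408 hex = 62472 decimal

62472


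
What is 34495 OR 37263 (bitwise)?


0b1000011010111111 | 0b1001000110001111 = 0b1001011110111111 = 38847

38847


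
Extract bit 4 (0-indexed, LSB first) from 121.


0b1111001, position 4 = 1

1


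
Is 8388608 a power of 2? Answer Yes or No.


0b100000000000000000000000. Only one bit set => Yes

Yes


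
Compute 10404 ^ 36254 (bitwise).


0b10100010100100 ^ 0b1000110110011110 = 0b1010010100111010 = 42298

42298


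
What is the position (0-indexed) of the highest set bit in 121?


0b1111001. Highest set bit at position 6

6


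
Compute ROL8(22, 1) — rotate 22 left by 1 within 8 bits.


Rotate 0b10110 left by 1 (8-bit) = 0b101100 = 44

44


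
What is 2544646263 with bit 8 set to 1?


2544646263 | (1 << 8) = 2544646263 | 256 = 2544646519

2544646519


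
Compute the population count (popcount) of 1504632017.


0b1011001101011101101110011010001 has 18 set bits

18


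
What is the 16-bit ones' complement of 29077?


29077 ^ 65535 = 36458

36458


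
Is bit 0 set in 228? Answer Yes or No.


0b11100100, bit 0 = 0. No

No


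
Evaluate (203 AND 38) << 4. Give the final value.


Step 1: 203 & 38 = 2
Step 2: 2 << 4 = 32

32


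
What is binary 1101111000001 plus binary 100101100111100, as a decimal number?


1101111000001 + 100101100111100 = 110011011111101 = 26365

26365


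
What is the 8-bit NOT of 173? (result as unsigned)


~0b10101101 = 0b1010010 = 82 (8-bit unsigned)

82


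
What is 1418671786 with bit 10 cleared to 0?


1418671786 & ~(1 << 10) = 1418670762

1418670762


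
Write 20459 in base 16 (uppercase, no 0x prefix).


20459 = 4FEB hex

4FEB


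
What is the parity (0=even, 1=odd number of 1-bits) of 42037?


0b1010010000110101 has 7 ones => parity 1

1


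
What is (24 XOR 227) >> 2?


Step 1: 24 ^ 227 = 251
Step 2: 251 >> 2 = 62

62


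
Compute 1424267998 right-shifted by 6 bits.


0b1010100111001001001101011011110 >> 6 = 0b1010100111001001001101011 = 22254187

22254187


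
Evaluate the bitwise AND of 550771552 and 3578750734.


0b100000110101000001101101100000 & 0b11010101010011110110011100001110 = 0b10001000000001100000000 = 4457216

4457216


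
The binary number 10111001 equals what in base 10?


10111001 in decimal = 185

185


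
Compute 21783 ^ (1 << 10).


21783 ^ (1 << 10) = 21783 ^ 1024 = 20759

20759


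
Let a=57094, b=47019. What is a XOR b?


57094 ^ 47019 = 26797

26797


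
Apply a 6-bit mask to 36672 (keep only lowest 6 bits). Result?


36672 & 63 = 0

0


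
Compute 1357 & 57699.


0b10101001101 & 0b1110000101100011 = 0b101000001 = 321

321


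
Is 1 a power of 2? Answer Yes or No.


0b1. Only one bit set => Yes

Yes


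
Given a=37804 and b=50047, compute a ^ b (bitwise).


37804 ^ 50047 = 20691

20691


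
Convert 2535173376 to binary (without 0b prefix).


2535173376 = 10010111000110111010110100000000 in binary

10010111000110111010110100000000


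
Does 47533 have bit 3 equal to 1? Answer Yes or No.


0b1011100110101101, bit 3 = 1. Yes

Yes


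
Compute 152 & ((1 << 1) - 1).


152 & 1 = 0

0


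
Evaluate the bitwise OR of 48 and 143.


0b110000 | 0b10001111 = 0b10111111 = 191

191


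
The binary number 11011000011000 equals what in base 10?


11011000011000 in decimal = 13848

13848


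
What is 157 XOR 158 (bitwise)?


0b10011101 ^ 0b10011110 = 0b11 = 3

3


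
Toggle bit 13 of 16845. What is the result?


16845 ^ (1 << 13) = 16845 ^ 8192 = 25037

25037


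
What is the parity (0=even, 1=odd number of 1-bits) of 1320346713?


0b1001110101100101110010001011001 has 16 ones => parity 0

0


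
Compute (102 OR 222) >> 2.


Step 1: 102 | 222 = 254
Step 2: 254 >> 2 = 63

63


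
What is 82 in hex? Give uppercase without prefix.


82 = 52 hex

52


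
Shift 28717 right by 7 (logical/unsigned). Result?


0b111000000101101 >> 7 = 0b11100000 = 224

224


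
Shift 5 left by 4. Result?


0b101 << 4 = 0b1010000 = 80

80


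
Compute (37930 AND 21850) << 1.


Step 1: 37930 & 21850 = 5130
Step 2: 5130 << 1 = 10260

10260


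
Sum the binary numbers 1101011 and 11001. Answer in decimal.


1101011 + 11001 = 10000100 = 132

132


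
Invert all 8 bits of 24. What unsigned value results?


24 ^ 255 = 231

231


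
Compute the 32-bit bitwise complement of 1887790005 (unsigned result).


~0b1110000100001010110001110110101 = 0b10001111011110101001110001001010 = 2407177290 (32-bit unsigned)

2407177290


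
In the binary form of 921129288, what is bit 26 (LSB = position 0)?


0b110110111001110101000101001000, position 26 = 1

1


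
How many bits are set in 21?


0b10101 has 3 set bits

3


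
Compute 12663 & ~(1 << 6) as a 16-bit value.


12663 & ~(1 << 6) = 12599

12599


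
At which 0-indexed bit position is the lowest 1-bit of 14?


0b1110. Lowest set bit at position 1

1


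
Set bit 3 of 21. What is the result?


21 | (1 << 3) = 21 | 8 = 29

29


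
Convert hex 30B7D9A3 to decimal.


30B7D9A3 hex = 817355171 decimal

817355171


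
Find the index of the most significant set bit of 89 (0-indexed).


0b1011001. Highest set bit at position 6

6


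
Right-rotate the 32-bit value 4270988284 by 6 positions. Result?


Rotate 0b11111110100100100001101111111100 right by 6 (32-bit) = 0b11110011111110100100100001101111 = 4093266031

4093266031


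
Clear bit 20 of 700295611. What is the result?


700295611 & ~(1 << 20) = 699247035

699247035


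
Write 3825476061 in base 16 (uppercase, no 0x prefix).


3825476061 = E40421DD hex

E40421DD


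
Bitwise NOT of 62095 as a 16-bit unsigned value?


~0b1111001010001111 = 0b110101110000 = 3440 (16-bit unsigned)

3440


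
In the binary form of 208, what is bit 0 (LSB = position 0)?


0b11010000, position 0 = 0

0


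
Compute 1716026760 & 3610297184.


0b1100110010010000111110110001000 & 0b11010111001100001100001101100000 = 0b1000110000000000100000100000000 = 1174421760

1174421760


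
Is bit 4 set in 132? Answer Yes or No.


0b10000100, bit 4 = 0. No

No


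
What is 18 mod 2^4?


18 & 15 = 2

2


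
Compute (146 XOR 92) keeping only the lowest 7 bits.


Step 1: 146 ^ 92 = 206
Step 2: 206 & 127 = 78

78


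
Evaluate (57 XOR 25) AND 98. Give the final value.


Step 1: 57 ^ 25 = 32
Step 2: 32 & 98 = 32

32


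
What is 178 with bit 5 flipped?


178 ^ (1 << 5) = 178 ^ 32 = 146

146


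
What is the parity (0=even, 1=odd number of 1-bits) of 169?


0b10101001 has 4 ones => parity 0

0


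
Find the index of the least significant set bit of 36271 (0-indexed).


0b1000110110101111. Lowest set bit at position 0

0


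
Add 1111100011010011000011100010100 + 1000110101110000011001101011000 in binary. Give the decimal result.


1111100011010011000011100010100 + 1000110101110000011001101011000 = 11000011001000011011101001101100 = 3273767532

3273767532


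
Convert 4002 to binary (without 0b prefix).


4002 = 111110100010 in binary

111110100010


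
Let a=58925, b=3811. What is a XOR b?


58925 ^ 3811 = 59598

59598


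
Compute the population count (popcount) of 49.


0b110001 has 3 set bits

3


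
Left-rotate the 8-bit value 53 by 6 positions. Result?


Rotate 0b110101 left by 6 (8-bit) = 0b1001101 = 77

77


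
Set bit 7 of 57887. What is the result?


57887 | (1 << 7) = 57887 | 128 = 58015

58015


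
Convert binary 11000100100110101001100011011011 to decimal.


11000100100110101001100011011011 in decimal = 3298466011

3298466011


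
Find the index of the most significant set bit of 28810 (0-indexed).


0b111000010001010. Highest set bit at position 14

14


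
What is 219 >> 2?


0b11011011 >> 2 = 0b110110 = 54

54


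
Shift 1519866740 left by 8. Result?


0b1011010100101110101001101110100 << 8 = 0b101101010010111010100110111010000000000 = 389085885440

389085885440


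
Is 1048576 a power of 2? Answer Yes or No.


0b100000000000000000000. Only one bit set => Yes

Yes


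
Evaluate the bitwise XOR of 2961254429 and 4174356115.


0b10110000100000010010100000011101 ^ 0b11111000110011111001111010010011 = 0b1001000010011101011011010001110 = 1213118094

1213118094


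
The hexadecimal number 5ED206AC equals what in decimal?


5ED206AC hex = 1590822572 decimal

1590822572


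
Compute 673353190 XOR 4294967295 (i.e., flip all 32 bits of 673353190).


673353190 ^ 4294967295 = 3621614105

3621614105


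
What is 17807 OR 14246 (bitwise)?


0b100010110001111 | 0b11011110100110 = 0b111011110101111 = 30639

30639


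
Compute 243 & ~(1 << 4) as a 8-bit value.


243 & ~(1 << 4) = 227

227


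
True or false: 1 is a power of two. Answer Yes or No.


0b1. Only one bit set => Yes

Yes


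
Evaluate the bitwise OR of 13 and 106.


0b1101 | 0b1101010 = 0b1101111 = 111

111


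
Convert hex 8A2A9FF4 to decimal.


8A2A9FF4 hex = 2318049268 decimal

2318049268


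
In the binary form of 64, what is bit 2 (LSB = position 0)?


0b1000000, position 2 = 0

0


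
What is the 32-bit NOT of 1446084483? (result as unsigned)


~0b1010110001100010111111110000011 = 0b10101001110011101000000001111100 = 2848882812 (32-bit unsigned)

2848882812


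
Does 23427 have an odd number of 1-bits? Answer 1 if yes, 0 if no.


0b101101110000011 has 8 ones => parity 0

0


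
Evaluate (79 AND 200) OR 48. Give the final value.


Step 1: 79 & 200 = 72
Step 2: 72 | 48 = 120

120


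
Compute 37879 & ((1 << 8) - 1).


37879 & 255 = 247

247


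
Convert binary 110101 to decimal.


110101 in decimal = 53

53


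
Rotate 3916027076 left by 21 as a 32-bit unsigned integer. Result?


Rotate 0b11101001011010011101010011000100 left by 21 (32-bit) = 0b10011000100111010010110100111010 = 2560437562

2560437562


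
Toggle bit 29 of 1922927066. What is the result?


1922927066 ^ (1 << 29) = 1922927066 ^ 536870912 = 1386056154

1386056154


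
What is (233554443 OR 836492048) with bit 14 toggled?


Step 1: 233554443 | 836492048 = 1039915803
Step 2: 1039915803 ^ (1 << 14) = 1039915803 ^ 16384 = 1039899419

1039899419


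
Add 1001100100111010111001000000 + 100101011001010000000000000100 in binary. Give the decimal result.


1001100100111010111001000000 + 100101011001010000000000000100 = 101110111110001010111001000100 = 788049476

788049476


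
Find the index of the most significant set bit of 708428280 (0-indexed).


0b101010001110011100000111111000. Highest set bit at position 29

29


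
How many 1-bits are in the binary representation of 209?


0b11010001 has 4 set bits

4


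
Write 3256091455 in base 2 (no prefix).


3256091455 = 11000010000101000000001100111111 in binary

11000010000101000000001100111111


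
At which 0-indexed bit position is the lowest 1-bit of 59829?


0b1110100110110101. Lowest set bit at position 0

0


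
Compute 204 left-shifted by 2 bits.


0b11001100 << 2 = 0b1100110000 = 816

816


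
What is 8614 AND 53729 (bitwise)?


0b10000110100110 & 0b1101000111100001 = 0b110100000 = 416

416


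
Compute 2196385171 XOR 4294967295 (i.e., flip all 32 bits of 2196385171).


2196385171 ^ 4294967295 = 2098582124

2098582124


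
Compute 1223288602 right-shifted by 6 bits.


0b1001000111010011110011100011010 >> 6 = 0b1001000111010011110011100 = 19113884

19113884


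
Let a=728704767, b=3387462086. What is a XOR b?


728704767 ^ 3387462086 = 3800545081

3800545081


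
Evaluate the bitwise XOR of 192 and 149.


0b11000000 ^ 0b10010101 = 0b1010101 = 85

85


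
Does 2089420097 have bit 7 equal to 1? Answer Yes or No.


0b1111100100010100000010101000001, bit 7 = 0. No

No


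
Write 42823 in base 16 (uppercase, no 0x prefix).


42823 = A747 hex

A747


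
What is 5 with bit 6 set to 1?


5 | (1 << 6) = 5 | 64 = 69

69


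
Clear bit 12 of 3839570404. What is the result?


3839570404 & ~(1 << 12) = 3839566308

3839566308


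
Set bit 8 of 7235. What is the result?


7235 | (1 << 8) = 7235 | 256 = 7491

7491


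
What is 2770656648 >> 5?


0b10100101001001001101110110001000 >> 5 = 0b101001010010010011011101100 = 86583020

86583020


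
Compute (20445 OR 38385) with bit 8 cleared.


Step 1: 20445 | 38385 = 57341
Step 2: 57341 & ~(1 << 8) = 57085

57085


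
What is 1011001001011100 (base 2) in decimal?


1011001001011100 in decimal = 45660

45660


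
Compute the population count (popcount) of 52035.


0b1100101101000011 has 8 set bits

8


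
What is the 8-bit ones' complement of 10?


10 ^ 255 = 245

245


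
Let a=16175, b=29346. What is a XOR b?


16175 ^ 29346 = 19853

19853


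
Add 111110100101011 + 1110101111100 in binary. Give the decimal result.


111110100101011 + 1110101111100 = 1001101010100111 = 39591

39591


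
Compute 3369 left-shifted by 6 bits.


0b110100101001 << 6 = 0b110100101001000000 = 215616

215616


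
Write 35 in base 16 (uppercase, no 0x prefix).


35 = 23 hex

23


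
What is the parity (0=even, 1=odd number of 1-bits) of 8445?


0b10000011111101 has 8 ones => parity 0

0


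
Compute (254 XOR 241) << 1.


Step 1: 254 ^ 241 = 15
Step 2: 15 << 1 = 30

30


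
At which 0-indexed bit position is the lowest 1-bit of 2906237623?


0b10101101001110011010101010110111. Lowest set bit at position 0

0


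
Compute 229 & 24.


0b11100101 & 0b11000 = 0b0 = 0

0


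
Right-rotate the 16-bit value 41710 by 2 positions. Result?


Rotate 0b1010001011101110 right by 2 (16-bit) = 0b1010100010111011 = 43195

43195


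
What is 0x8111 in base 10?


8111 hex = 33041 decimal

33041


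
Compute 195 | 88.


0b11000011 | 0b1011000 = 0b11011011 = 219

219


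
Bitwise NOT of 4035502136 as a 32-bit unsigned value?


~0b11110000100010001110000000111000 = 0b1111011101110001111111000111 = 259465159 (32-bit unsigned)

259465159


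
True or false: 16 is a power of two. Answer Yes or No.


0b10000. Only one bit set => Yes

Yes


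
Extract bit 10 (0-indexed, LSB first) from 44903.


0b1010111101100111, position 10 = 1

1


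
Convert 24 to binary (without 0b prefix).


24 = 11000 in binary

11000


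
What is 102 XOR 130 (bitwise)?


0b1100110 ^ 0b10000010 = 0b11100100 = 228

228


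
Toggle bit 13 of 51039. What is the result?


51039 ^ (1 << 13) = 51039 ^ 8192 = 59231

59231


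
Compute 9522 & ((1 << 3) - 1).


9522 & 7 = 2

2


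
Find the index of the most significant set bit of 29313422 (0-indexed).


0b1101111110100100110001110. Highest set bit at position 24

24


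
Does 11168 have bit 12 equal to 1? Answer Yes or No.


0b10101110100000, bit 12 = 0. No

No


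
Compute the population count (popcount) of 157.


0b10011101 has 5 set bits

5


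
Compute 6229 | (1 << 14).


6229 | (1 << 14) = 6229 | 16384 = 22613

22613


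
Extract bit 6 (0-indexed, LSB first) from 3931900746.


0b11101010010111000000101101001010, position 6 = 1

1


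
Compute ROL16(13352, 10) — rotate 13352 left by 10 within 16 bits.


Rotate 0b11010000101000 left by 10 (16-bit) = 0b1010000011010000 = 41168

41168


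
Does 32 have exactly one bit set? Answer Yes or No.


0b100000. Only one bit set => Yes

Yes


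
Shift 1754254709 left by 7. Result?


0b1101000100011111100110101110101 << 7 = 0b11010001000111111001101011101010000000 = 224544602752

224544602752


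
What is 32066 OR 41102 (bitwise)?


0b111110101000010 | 0b1010000010001110 = 0b1111110111001110 = 64974

64974


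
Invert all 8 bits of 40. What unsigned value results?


40 ^ 255 = 215

215


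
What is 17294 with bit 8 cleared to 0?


17294 & ~(1 << 8) = 17038

17038


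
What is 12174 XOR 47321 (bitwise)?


0b10111110001110 ^ 0b1011100011011001 = 0b1001011101010111 = 38743

38743


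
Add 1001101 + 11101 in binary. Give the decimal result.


1001101 + 11101 = 1101010 = 106

106


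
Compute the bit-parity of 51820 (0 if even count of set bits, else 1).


0b1100101001101100 has 8 ones => parity 0

0


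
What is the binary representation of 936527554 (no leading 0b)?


936527554 = 110111110100100100011011000010 in binary

110111110100100100011011000010


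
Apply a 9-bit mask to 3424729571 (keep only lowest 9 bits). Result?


3424729571 & 511 = 483

483


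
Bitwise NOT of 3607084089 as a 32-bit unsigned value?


~0b11010110111111111011110000111001 = 0b101001000000000100001111000110 = 687883206 (32-bit unsigned)

687883206


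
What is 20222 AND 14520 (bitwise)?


0b100111011111110 & 0b11100010111000 = 0b100010111000 = 2232

2232


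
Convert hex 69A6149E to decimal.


69A6149E hex = 1772491934 decimal

1772491934


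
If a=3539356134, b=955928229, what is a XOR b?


3539356134 ^ 955928229 = 3926656835

3926656835


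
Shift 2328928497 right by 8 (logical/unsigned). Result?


0b10001010110100001010000011110001 >> 8 = 0b100010101101000010100000 = 9097376

9097376


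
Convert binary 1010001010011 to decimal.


1010001010011 in decimal = 5203

5203


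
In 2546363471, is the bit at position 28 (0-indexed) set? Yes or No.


0b10010111110001100110110001001111, bit 28 = 1. Yes

Yes


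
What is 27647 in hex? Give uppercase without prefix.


27647 = 6BFF hex

6BFF


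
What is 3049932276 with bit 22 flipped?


3049932276 ^ (1 << 22) = 3049932276 ^ 4194304 = 3045737972

3045737972


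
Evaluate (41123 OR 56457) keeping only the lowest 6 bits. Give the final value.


Step 1: 41123 | 56457 = 64683
Step 2: 64683 & 63 = 43

43


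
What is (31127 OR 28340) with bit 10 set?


Step 1: 31127 | 28340 = 32695
Step 2: 32695 | (1 << 10) = 32695 | 1024 = 32695

32695


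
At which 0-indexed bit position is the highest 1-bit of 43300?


0b1010100100100100. Highest set bit at position 15

15


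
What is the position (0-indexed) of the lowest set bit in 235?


0b11101011. Lowest set bit at position 0

0


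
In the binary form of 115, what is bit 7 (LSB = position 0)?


0b1110011, position 7 = 0

0


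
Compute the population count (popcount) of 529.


0b1000010001 has 3 set bits

3


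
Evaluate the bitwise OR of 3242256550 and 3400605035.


0b11000001010000001110100010100110 | 0b11001010101100010001110101101011 = 0b11001011111100011111110111101111 = 3421634031

3421634031


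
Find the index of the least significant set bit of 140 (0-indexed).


0b10001100. Lowest set bit at position 2

2


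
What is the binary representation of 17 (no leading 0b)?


17 = 10001 in binary

10001


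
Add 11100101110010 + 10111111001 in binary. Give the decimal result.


11100101110010 + 10111111001 = 11111101101011 = 16235

16235


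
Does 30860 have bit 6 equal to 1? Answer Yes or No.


0b111100010001100, bit 6 = 0. No

No


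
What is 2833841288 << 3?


0b10101000111010001111110010001000 << 3 = 0b10101000111010001111110010001000000 = 22670730304

22670730304


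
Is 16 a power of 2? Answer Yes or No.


0b10000. Only one bit set => Yes

Yes


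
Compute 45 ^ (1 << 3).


45 ^ (1 << 3) = 45 ^ 8 = 37

37


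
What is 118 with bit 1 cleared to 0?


118 & ~(1 << 1) = 116

116


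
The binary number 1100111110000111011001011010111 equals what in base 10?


1100111110000111011001011010111 in decimal = 1740878551

1740878551


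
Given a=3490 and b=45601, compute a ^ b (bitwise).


3490 ^ 45601 = 49027

49027


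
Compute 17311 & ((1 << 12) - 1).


17311 & 4095 = 927

927


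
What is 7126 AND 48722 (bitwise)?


0b1101111010110 & 0b1011111001010010 = 0b1101001010010 = 6738

6738


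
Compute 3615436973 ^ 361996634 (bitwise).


0b11010111011111110011000010101101 ^ 0b10101100100111010000101011010 = 0b11000010111011001001000111110111 = 3270283767

3270283767


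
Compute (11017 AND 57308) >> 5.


Step 1: 11017 & 57308 = 2824
Step 2: 2824 >> 5 = 88

88


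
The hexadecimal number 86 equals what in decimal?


86 hex = 134 decimal

134


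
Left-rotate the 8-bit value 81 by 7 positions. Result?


Rotate 0b1010001 left by 7 (8-bit) = 0b10101000 = 168

168


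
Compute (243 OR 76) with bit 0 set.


Step 1: 243 | 76 = 255
Step 2: 255 | (1 << 0) = 255 | 1 = 255

255


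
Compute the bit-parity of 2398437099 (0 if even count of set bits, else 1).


0b10001110111101010011111011101011 has 21 ones => parity 1

1


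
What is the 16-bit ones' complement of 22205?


22205 ^ 65535 = 43330

43330


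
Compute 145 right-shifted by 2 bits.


0b10010001 >> 2 = 0b100100 = 36

36


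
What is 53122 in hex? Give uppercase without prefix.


53122 = CF82 hex

CF82


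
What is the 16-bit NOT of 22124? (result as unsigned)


~0b101011001101100 = 0b1010100110010011 = 43411 (16-bit unsigned)

43411


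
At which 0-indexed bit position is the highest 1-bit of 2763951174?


0b10100100101111101000110001000110. Highest set bit at position 31

31


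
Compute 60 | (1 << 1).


60 | (1 << 1) = 60 | 2 = 62

62


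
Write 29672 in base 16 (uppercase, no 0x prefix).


29672 = 73E8 hex

73E8


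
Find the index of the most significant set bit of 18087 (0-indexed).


0b100011010100111. Highest set bit at position 14

14


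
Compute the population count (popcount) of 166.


0b10100110 has 4 set bits

4


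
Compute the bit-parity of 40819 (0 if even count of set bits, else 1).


0b1001111101110011 has 11 ones => parity 1

1


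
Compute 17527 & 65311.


0b100010001110111 & 0b1111111100011111 = 0b100010000010111 = 17431

17431


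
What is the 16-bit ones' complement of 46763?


46763 ^ 65535 = 18772

18772


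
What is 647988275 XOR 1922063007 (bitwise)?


0b100110100111111000010000110011 ^ 0b1110010100100000101101010011111 = 0b1010100000011111101111010101100 = 1410326188

1410326188


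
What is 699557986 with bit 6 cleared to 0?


699557986 & ~(1 << 6) = 699557922

699557922


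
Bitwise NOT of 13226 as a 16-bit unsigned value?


~0b11001110101010 = 0b1100110001010101 = 52309 (16-bit unsigned)

52309


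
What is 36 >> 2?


0b100100 >> 2 = 0b1001 = 9

9


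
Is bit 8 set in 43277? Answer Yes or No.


0b1010100100001101, bit 8 = 1. Yes

Yes


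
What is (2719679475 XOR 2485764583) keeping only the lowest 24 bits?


Step 1: 2719679475 ^ 2485764583 = 909296148
Step 2: 909296148 & 16777215 = 3326484

3326484


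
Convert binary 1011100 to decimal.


1011100 in decimal = 92

92


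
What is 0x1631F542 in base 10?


1631F542 hex = 372372802 decimal

372372802


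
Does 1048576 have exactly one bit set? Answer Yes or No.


0b100000000000000000000. Only one bit set => Yes

Yes


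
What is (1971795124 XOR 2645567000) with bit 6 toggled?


Step 1: 1971795124 ^ 2645567000 = 3895923372
Step 2: 3895923372 ^ (1 << 6) = 3895923372 ^ 64 = 3895923436

3895923436


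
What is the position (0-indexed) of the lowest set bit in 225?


0b11100001. Lowest set bit at position 0

0


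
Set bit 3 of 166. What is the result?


166 | (1 << 3) = 166 | 8 = 174

174


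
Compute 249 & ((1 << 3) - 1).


249 & 7 = 1

1


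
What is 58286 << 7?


0b1110001110101110 << 7 = 0b11100011101011100000000 = 7460608

7460608


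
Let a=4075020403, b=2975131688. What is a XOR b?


4075020403 ^ 2975131688 = 1136068699

1136068699


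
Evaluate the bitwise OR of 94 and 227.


0b1011110 | 0b11100011 = 0b11111111 = 255

255


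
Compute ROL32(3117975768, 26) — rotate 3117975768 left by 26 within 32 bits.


Rotate 0b10111001110110001000100011011000 left by 26 (32-bit) = 0b1100010111001110110001000100011 = 1659331107

1659331107


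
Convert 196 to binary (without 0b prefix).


196 = 11000100 in binary

11000100


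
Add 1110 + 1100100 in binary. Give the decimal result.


1110 + 1100100 = 1110010 = 114

114


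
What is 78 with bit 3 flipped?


78 ^ (1 << 3) = 78 ^ 8 = 70

70


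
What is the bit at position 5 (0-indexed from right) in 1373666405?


0b1010001111000000111110001100101, position 5 = 1

1


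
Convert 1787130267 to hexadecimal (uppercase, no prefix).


1787130267 = 6A85719B hex

6A85719B


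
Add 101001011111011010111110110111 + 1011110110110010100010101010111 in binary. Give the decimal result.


101001011111011010111110110111 + 1011110110110010100010101010111 = 10001000010101101111010100001110 = 2287400206

2287400206


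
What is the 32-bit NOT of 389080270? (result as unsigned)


~0b10111001100001110010011001110 = 0b11101000110011110001101100110001 = 3905887025 (32-bit unsigned)

3905887025


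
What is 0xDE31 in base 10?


DE31 hex = 56881 decimal

56881


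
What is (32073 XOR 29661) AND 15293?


Step 1: 32073 ^ 29661 = 3732
Step 2: 3732 & 15293 = 2708

2708


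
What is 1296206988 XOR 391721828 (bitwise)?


0b1001101010000101000110010001100 ^ 0b10111010110010011001101100100 = 0b1011010000110111011111111101000 = 1511768040

1511768040


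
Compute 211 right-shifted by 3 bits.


0b11010011 >> 3 = 0b11010 = 26

26


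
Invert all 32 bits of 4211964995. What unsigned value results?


4211964995 ^ 4294967295 = 83002300

83002300


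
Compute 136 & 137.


0b10001000 & 0b10001001 = 0b10001000 = 136

136


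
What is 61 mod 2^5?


61 & 31 = 29

29


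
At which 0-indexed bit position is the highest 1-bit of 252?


0b11111100. Highest set bit at position 7

7


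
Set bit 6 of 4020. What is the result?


4020 | (1 << 6) = 4020 | 64 = 4084

4084


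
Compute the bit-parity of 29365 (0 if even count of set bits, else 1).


0b111001010110101 has 9 ones => parity 1

1


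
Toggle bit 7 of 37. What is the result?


37 ^ (1 << 7) = 37 ^ 128 = 165

165


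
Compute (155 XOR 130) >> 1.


Step 1: 155 ^ 130 = 25
Step 2: 25 >> 1 = 12

12


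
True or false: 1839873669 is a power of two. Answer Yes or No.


0b1101101101010100011111010000101. Multiple bits set => No

No


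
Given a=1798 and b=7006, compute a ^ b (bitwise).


1798 ^ 7006 = 7256

7256


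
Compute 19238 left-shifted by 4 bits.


0b100101100100110 << 4 = 0b1001011001001100000 = 307808

307808


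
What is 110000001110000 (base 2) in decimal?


110000001110000 in decimal = 24688

24688


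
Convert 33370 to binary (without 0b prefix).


33370 = 1000001001011010 in binary

1000001001011010


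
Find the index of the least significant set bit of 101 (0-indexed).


0b1100101. Lowest set bit at position 0

0


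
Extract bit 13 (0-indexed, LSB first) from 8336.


0b10000010010000, position 13 = 1

1
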